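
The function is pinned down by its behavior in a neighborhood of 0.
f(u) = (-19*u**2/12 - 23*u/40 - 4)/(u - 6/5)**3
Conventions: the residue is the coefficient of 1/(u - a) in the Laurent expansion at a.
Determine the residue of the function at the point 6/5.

The residue is -19/12.

At the order-3 pole 6/5 set g(u) = (u - (6/5))^3*f(u) = -19*u**2/12 - 23*u/40 - 4.
Order-3 pole: residue = g''(a)/2; g''(6/5) = -19/6, so the residue is -19/12.


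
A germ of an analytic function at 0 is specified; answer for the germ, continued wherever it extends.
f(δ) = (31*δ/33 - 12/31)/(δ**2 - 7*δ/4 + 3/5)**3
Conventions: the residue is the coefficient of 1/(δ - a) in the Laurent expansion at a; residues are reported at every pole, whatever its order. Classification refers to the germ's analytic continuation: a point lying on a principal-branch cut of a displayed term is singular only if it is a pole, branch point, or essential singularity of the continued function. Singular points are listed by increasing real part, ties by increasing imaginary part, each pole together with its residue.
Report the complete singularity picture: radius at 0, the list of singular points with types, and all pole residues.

Denominator factor (δ**2 - 7*δ/4 + 3/5)^3: discriminant 53/80, real irrational roots 7/8 + (1/40)*sqrt(265) and 7/8 - (1/40)*sqrt(265); poles of order 3, moduli 7/8 + (1/40)*sqrt(265) and 7/8 - (1/40)*sqrt(265).
The radius of convergence is the smallest modulus among the singular points: 7/8 - (1/40)*sqrt(265).
The factor δ**2 - 7*δ/4 + 3/5 splits as (δ - a)(δ - a') with a = 7/8 - (1/40)*sqrt(265), a' = 7/8 + (1/40)*sqrt(265). At the order-3 pole a set g(δ) = (δ - a)^3*f(δ) = [31*δ/33 - 12/31] / (δ - a')^3.
Order-3 pole: residue = g''(a)/2; g''(7/8 - (1/40)*sqrt(265)) = -(45555200/50767057)*sqrt(265), so the residue is -(22777600/50767057)*sqrt(265).
The factor δ**2 - 7*δ/4 + 3/5 splits as (δ - a)(δ - a') with a = 7/8 + (1/40)*sqrt(265), a' = 7/8 - (1/40)*sqrt(265). At the order-3 pole a set g(δ) = (δ - a)^3*f(δ) = [31*δ/33 - 12/31] / (δ - a')^3.
Order-3 pole: residue = g''(a)/2; g''(7/8 + (1/40)*sqrt(265)) = (45555200/50767057)*sqrt(265), so the residue is (22777600/50767057)*sqrt(265).
List the singular points by increasing real part (a conjugate pair: the negative imaginary part first).

Radius of convergence at 0: 7/8 - (1/40)*sqrt(265).
At 7/8 - (1/40)*sqrt(265): a pole of order 3; residue -(22777600/50767057)*sqrt(265).
At 7/8 + (1/40)*sqrt(265): a pole of order 3; residue (22777600/50767057)*sqrt(265).


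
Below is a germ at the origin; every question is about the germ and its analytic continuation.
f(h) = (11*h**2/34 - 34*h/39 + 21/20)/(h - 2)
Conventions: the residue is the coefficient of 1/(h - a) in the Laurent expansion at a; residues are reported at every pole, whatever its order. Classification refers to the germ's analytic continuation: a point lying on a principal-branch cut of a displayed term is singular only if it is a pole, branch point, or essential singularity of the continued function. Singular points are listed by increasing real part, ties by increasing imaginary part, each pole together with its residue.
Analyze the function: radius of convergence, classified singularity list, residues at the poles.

Denominator factor (h - 2): pole of order 1 at 2, modulus 2.
The radius of convergence is the smallest modulus among the singular points: 2.
At the order-1 pole 2 set g(h) = (h - (2))*f(h) = 11*h**2/34 - 34*h/39 + 21/20.
Simple pole: residue = g(a) at a = 2, which is 7963/13260.

Radius of convergence at 0: 2.
At 2: a pole of order 1; residue 7963/13260.


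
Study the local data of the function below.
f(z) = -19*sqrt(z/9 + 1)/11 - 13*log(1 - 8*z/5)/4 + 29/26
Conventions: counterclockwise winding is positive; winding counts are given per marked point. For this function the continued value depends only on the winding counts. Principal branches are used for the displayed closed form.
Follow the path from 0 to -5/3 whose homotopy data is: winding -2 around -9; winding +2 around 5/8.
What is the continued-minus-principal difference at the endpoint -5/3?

The rational part is single-valued and drops out of the difference; each branch term changes only by its own monodromy.
(-19/11)*sqrt(1 - z/(-9)): winding -2 is even, the square root returns to the same sheet, contribution 0.
(-13/4)*log(1 - z/(5/8)): each positive loop around 5/8 adds 2*pi*i to the log, so winding +2 contributes (-13/4)*(2)*2*pi*i = -(13)*pi*i.
Summing the contributions at z = -5/3 gives -(13)*pi*i.

Continued minus principal equals -(13)*pi*i.


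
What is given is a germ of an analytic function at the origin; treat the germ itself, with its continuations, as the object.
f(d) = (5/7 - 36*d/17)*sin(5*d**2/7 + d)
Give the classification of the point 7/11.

The point is a regular point.

There is no denominator, hence no pole anywhere.
The factor sin(5*d**2/7 + d) is entire.
So the germ continues analytically to 7/11.


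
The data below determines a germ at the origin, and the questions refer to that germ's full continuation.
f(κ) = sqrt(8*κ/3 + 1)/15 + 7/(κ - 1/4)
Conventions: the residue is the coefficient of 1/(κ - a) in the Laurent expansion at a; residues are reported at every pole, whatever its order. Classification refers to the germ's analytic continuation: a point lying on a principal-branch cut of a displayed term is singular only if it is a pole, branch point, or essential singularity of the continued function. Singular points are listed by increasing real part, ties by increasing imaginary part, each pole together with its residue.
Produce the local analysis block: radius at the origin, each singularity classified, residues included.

Radius of convergence at 0: 1/4.
At -3/8: an algebraic (square-root) branch point.
At 1/4: a pole of order 1; residue 7.

Denominator factor (κ - 1/4): pole of order 1 at 1/4, modulus 1/4.
Branch term (1/15)*sqrt(1 - κ/(-3/8)): its argument vanishes at κ = -3/8, a square-root branch point, modulus 3/8.
The radius of convergence is the smallest modulus among the singular points: 1/4.
The branch term is analytic at 1/4 and contributes nothing to the residue; only the rational part matters.
At the order-1 pole 1/4 set g(κ) = (κ - (1/4))*(rational part) = 7.
Simple pole: residue = g(a) at a = 1/4, which is 7.
List the singular points by increasing real part (a conjugate pair: the negative imaginary part first).


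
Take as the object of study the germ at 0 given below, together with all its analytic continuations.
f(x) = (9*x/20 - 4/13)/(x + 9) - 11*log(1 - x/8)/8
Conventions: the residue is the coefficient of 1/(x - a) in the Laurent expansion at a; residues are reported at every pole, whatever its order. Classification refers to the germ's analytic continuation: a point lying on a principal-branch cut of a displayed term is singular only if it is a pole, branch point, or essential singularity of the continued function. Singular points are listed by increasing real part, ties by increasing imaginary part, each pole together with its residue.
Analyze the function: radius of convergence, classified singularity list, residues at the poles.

Radius of convergence at 0: 8.
At -9: a pole of order 1; residue -1133/260.
At 8: a logarithmic branch point.

Denominator factor (x + 9): pole of order 1 at -9, modulus 9.
Branch term (-11/8)*log(1 - x/(8)): its argument vanishes at x = 8, a logarithmic branch point, modulus 8.
The radius of convergence is the smallest modulus among the singular points: 8.
The branch term is analytic at -9 and contributes nothing to the residue; only the rational part matters.
At the order-1 pole -9 set g(x) = (x - (-9))*(rational part) = 9*x/20 - 4/13.
Simple pole: residue = g(a) at a = -9, which is -1133/260.
List the singular points by increasing real part (a conjugate pair: the negative imaginary part first).


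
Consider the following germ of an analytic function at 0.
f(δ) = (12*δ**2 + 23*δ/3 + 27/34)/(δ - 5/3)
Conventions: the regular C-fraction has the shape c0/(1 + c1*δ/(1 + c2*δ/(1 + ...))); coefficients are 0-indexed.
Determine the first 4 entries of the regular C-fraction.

The regular C-fraction coefficients are [-81/170, -4153/405, 2751926/336393, -125560044/336139667].

Taylor coefficients (expand at 0): a_0 = -81/170, a_1 = -4153/850, a_2 = -43059/4250, a_3 = -129177/21250.
c0 = a_0 = -81/170. Peel one level at a time: if S = 1 + c*δ/S' with S'(0) = 1, then c is the δ-coefficient of S and S' = c*δ/(S - 1).
S_1 = c0/f = 1 + (-4153/405)*δ + (2751926/32805)*δ^2 + ...; c1 = -4153/405.
S_2 = c1*δ/(S_1 - 1) = 1 + (2751926/336393)*δ + (52704216/17247409)*δ^2 + ...; c2 = 2751926/336393.
S_3 = c2*δ/(S_2 - 1) = 1 + (-125560044/336139667)*δ + ...; c3 = -125560044/336139667.


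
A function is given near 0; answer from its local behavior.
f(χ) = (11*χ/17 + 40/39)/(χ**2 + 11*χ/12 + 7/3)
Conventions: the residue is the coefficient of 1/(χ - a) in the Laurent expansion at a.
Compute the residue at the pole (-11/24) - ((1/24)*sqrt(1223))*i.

The residue is (11/34) + ((3867/540566)*sqrt(1223))*i.

The factor χ**2 + 11*χ/12 + 7/3 splits as (χ - a)(χ - a') with a = (-11/24) - ((1/24)*sqrt(1223))*i, a' = (-11/24) + ((1/24)*sqrt(1223))*i. At the order-1 pole a set g(χ) = (χ - a)*f(χ) = [11*χ/17 + 40/39] / (χ - a').
Simple pole: residue = g(a) at a = (-11/24) - ((1/24)*sqrt(1223))*i, which is (11/34) + ((3867/540566)*sqrt(1223))*i.


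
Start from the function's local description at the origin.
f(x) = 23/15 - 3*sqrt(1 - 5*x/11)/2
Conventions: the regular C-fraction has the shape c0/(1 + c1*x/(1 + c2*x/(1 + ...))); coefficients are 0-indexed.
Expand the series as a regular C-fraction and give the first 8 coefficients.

The regular C-fraction coefficients are [1/30, -225/22, 445/44, 5/3916, -895/3916, -445/7876, -1345/7876, -895/11836].

Taylor coefficients (expand at 0): a_0 = 1/30, a_1 = 15/44, a_2 = 75/1936, a_3 = 375/42592, a_4 = 9375/3748096, a_5 = 65625/82458112, a_6 = 984375/3628156928, a_7 = 703125/7256313856.
c0 = a_0 = 1/30. Peel one level at a time: if S = 1 + c*x/S' with S'(0) = 1, then c is the x-coefficient of S and S' = c*x/(S - 1).
S_1 = c0/f = 1 + (-225/22)*x + (100125/968)*x^2 + ...; c1 = -225/22.
S_2 = c1*x/(S_1 - 1) = 1 + (445/44)*x + (-25/1936)*x^2 + ...; c2 = 445/44.
S_3 = c2*x/(S_2 - 1) = 1 + (5/3916)*x + (4475/15335056)*x^2 + ...; c3 = 5/3916.
S_4 = c3*x/(S_3 - 1) = 1 + (-895/3916)*x + (-25/1936)*x^2 + ...; c4 = -895/3916.
S_5 = c4*x/(S_4 - 1) = 1 + (-445/7876)*x + (-598525/62031376)*x^2 + ...; c5 = -445/7876.
S_6 = c5*x/(S_5 - 1) = 1 + (-1345/7876)*x + (-25/1936)*x^2 + ...; c6 = -1345/7876.
S_7 = c6*x/(S_6 - 1) = 1 + (-895/11836)*x + ...; c7 = -895/11836.


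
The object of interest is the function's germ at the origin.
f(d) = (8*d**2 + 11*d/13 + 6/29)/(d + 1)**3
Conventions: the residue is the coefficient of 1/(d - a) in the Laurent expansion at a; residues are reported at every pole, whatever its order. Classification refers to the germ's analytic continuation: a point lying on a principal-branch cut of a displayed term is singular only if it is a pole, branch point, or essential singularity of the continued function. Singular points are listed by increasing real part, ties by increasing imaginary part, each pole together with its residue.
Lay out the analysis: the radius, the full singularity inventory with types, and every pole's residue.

Denominator factor (d + 1)^3: pole of order 3 at -1, modulus 1.
The radius of convergence is the smallest modulus among the singular points: 1.
At the order-3 pole -1 set g(d) = (d - (-1))^3*f(d) = 8*d**2 + 11*d/13 + 6/29.
Order-3 pole: residue = g''(a)/2; g''(-1) = 16, so the residue is 8.

Radius of convergence at 0: 1.
At -1: a pole of order 3; residue 8.


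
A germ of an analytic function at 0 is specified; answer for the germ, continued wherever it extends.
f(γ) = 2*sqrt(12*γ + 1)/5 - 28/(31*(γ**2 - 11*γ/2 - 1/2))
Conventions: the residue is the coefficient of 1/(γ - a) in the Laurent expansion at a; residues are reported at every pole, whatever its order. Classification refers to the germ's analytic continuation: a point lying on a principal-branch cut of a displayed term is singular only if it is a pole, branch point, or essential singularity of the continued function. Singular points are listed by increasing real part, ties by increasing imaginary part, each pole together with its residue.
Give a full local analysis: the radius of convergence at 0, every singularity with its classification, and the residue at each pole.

Denominator factor (γ**2 - 11*γ/2 - 1/2): discriminant 129/4, real irrational roots 11/4 + (1/4)*sqrt(129) and 11/4 - (1/4)*sqrt(129); poles of order 1, moduli 11/4 + (1/4)*sqrt(129) and -11/4 + (1/4)*sqrt(129).
Branch term (2/5)*sqrt(1 - γ/(-1/12)): its argument vanishes at γ = -1/12, a square-root branch point, modulus 1/12.
The radius of convergence is the smallest modulus among the singular points: 1/12.
The branch term is analytic at 11/4 - (1/4)*sqrt(129) and contributes nothing to the residue; only the rational part matters.
The factor γ**2 - 11*γ/2 - 1/2 splits as (γ - a)(γ - a') with a = 11/4 - (1/4)*sqrt(129), a' = 11/4 + (1/4)*sqrt(129). At the order-1 pole a set g(γ) = (γ - a)*(rational part) = [-28/31] / (γ - a').
Simple pole: residue = g(a) at a = 11/4 - (1/4)*sqrt(129), which is (56/3999)*sqrt(129).
The branch term is analytic at 11/4 + (1/4)*sqrt(129) and contributes nothing to the residue; only the rational part matters.
The factor γ**2 - 11*γ/2 - 1/2 splits as (γ - a)(γ - a') with a = 11/4 + (1/4)*sqrt(129), a' = 11/4 - (1/4)*sqrt(129). At the order-1 pole a set g(γ) = (γ - a)*(rational part) = [-28/31] / (γ - a').
Simple pole: residue = g(a) at a = 11/4 + (1/4)*sqrt(129), which is -(56/3999)*sqrt(129).
List the singular points by increasing real part (a conjugate pair: the negative imaginary part first).

Radius of convergence at 0: 1/12.
At 11/4 - (1/4)*sqrt(129): a pole of order 1; residue (56/3999)*sqrt(129).
At -1/12: an algebraic (square-root) branch point.
At 11/4 + (1/4)*sqrt(129): a pole of order 1; residue -(56/3999)*sqrt(129).


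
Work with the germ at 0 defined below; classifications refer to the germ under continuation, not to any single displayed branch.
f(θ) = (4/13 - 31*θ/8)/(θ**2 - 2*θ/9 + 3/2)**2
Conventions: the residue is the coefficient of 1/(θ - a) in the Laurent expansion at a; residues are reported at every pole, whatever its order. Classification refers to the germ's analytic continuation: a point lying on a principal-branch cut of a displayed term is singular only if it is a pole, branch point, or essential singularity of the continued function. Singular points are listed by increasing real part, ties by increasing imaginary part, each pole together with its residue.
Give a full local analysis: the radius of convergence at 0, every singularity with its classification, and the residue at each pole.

Denominator factor (θ**2 - 2*θ/9 + 3/2)^2: discriminant -482/81, complex-conjugate roots (1/9) + ((1/18)*sqrt(482))*i and (1/9) - ((1/18)*sqrt(482))*i; poles of order 2, moduli (1/2)*sqrt(6) and (1/2)*sqrt(6).
The radius of convergence is the smallest modulus among the singular points: (1/2)*sqrt(6).
The factor θ**2 - 2*θ/9 + 3/2 splits as (θ - a)(θ - a') with a = (1/9) - ((1/18)*sqrt(482))*i, a' = (1/9) + ((1/18)*sqrt(482))*i. At the order-2 pole a set g(θ) = (θ - a)^2*f(θ) = [4/13 - 31*θ/8] / (θ - a')^2.
Order-2 pole: residue = g'(a); g'((1/9) - ((1/18)*sqrt(482))*i) = -((9315/12080848)*sqrt(482))*i, so the residue is -((9315/12080848)*sqrt(482))*i.
The factor θ**2 - 2*θ/9 + 3/2 splits as (θ - a)(θ - a') with a = (1/9) + ((1/18)*sqrt(482))*i, a' = (1/9) - ((1/18)*sqrt(482))*i. At the order-2 pole a set g(θ) = (θ - a)^2*f(θ) = [4/13 - 31*θ/8] / (θ - a')^2.
Order-2 pole: residue = g'(a); g'((1/9) + ((1/18)*sqrt(482))*i) = ((9315/12080848)*sqrt(482))*i, so the residue is ((9315/12080848)*sqrt(482))*i.
List the singular points by increasing real part (a conjugate pair: the negative imaginary part first).

Radius of convergence at 0: (1/2)*sqrt(6).
At (1/9) - ((1/18)*sqrt(482))*i: a pole of order 2; residue -((9315/12080848)*sqrt(482))*i.
At (1/9) + ((1/18)*sqrt(482))*i: a pole of order 2; residue ((9315/12080848)*sqrt(482))*i.


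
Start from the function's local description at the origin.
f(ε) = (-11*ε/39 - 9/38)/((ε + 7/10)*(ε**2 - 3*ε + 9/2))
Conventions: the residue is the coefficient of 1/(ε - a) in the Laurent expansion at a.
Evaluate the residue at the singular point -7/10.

The residue is -2920/525369.

At the order-1 pole -7/10 set g(ε) = (ε - (-7/10))*f(ε) = (-11*ε/39 - 9/38)/(ε**2 - 3*ε + 9/2).
Simple pole: residue = g(a) at a = -7/10, which is -2920/525369.


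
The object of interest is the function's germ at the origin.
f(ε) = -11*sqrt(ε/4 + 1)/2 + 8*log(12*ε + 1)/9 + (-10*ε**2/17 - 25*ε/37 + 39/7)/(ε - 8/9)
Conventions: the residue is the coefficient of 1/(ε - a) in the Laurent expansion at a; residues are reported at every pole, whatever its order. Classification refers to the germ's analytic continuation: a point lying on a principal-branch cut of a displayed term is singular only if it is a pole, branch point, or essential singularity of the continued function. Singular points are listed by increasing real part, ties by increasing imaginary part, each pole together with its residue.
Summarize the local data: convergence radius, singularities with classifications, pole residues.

Denominator factor (ε - 8/9): pole of order 1 at 8/9, modulus 8/9.
Branch term (8/9)*log(1 - ε/(-1/12)): its argument vanishes at ε = -1/12, a logarithmic branch point, modulus 1/12.
Branch term (-11/2)*sqrt(1 - ε/(-4)): its argument vanishes at ε = -4, a square-root branch point, modulus 4.
The radius of convergence is the smallest modulus among the singular points: 1/12.
The branch terms are analytic at 8/9 and contribute nothing to the residue; only the rational part matters.
At the order-1 pole 8/9 set g(ε) = (ε - (8/9))*(rational part) = -10*ε**2/17 - 25*ε/37 + 39/7.
Simple pole: residue = g(a) at a = 8/9, which is 1607051/356643.
List the singular points by increasing real part (a conjugate pair: the negative imaginary part first).

Radius of convergence at 0: 1/12.
At -4: an algebraic (square-root) branch point.
At -1/12: a logarithmic branch point.
At 8/9: a pole of order 1; residue 1607051/356643.


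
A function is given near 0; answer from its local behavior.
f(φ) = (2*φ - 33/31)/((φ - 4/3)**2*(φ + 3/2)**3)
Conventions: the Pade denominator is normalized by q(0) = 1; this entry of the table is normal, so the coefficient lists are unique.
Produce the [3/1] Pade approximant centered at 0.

Taylor coefficients needed (expand at 0): a_0 = -11/62, a_1 = 157/372, a_2 = -1211/2976, a_3 = 15181/26784, a_4 = -558295/1285632.
Write the denominator as Q(φ) = 1 + q1*φ. Requiring Q*f - P = O(φ^5) with deg P <= 3 kills the coefficients of φ^4..φ^4 in Q*f:
  φ^4: a_4 + q1*a_3 = 0, i.e. -558295/1285632 + (15181/26784)*q1 = 0.
Solving this linear system: q1 = 558295/728688.
The numerator is Q*f truncated at degree 3: P0 = a_0 = -11/62; P1 = a_1 + q1*a_0 = 4308697/15059552; P2 = a_2 + q1*a_1 = -22652831/271071936; P3 = a_3 + q1*a_2 = 1659118441/6505726464.

The Pade approximant has numerator coefficients [-11/62, 4308697/15059552, -22652831/271071936, 1659118441/6505726464]; denominator coefficients [1, 558295/728688].


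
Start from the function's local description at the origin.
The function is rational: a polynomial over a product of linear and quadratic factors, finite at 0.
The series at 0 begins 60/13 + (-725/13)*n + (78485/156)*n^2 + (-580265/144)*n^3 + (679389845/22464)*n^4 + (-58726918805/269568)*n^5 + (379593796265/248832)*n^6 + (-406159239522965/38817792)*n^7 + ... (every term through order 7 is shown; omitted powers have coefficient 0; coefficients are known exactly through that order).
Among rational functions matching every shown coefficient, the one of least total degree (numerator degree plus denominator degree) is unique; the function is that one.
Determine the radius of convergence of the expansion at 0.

No rational of total degree below 3 reproduces all 8 coefficients; solving the [0/3] Pade equations on them gives f(n) = 20/(13*(n + 1/6)**2*(n + 12)), whose expansion matches every shown term.
Denominator factor (n + 1/6)^2: pole of order 2 at -1/6, modulus 1/6.
Denominator factor (n + 12): pole of order 1 at -12, modulus 12.
The radius of convergence is the smallest modulus among the singular points: 1/6.

The radius of convergence is 1/6.


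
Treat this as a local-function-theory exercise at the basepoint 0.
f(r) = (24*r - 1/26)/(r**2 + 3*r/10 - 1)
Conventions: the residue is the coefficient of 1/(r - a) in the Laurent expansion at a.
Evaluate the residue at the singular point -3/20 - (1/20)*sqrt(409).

The factor r**2 + 3*r/10 - 1 splits as (r - a)(r - a') with a = -3/20 - (1/20)*sqrt(409), a' = -3/20 + (1/20)*sqrt(409). At the order-1 pole a set g(r) = (r - a)*f(r) = [24*r - 1/26] / (r - a').
Simple pole: residue = g(a) at a = -3/20 - (1/20)*sqrt(409), which is 12 + (473/5317)*sqrt(409).

The residue is 12 + (473/5317)*sqrt(409).


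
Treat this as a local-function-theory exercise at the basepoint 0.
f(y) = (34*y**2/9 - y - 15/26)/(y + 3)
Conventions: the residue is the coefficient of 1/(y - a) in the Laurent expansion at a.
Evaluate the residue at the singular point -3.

The residue is 947/26.

At the order-1 pole -3 set g(y) = (y - (-3))*f(y) = 34*y**2/9 - y - 15/26.
Simple pole: residue = g(a) at a = -3, which is 947/26.


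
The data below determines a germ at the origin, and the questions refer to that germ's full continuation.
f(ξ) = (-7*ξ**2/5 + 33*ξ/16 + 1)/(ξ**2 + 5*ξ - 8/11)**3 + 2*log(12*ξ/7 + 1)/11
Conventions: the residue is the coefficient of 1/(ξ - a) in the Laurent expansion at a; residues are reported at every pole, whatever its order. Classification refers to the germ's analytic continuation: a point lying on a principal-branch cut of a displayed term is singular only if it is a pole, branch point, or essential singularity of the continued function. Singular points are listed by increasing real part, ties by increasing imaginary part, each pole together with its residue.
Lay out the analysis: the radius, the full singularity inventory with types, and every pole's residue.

Radius of convergence at 0: -5/2 + (1/22)*sqrt(3377).
At -5/2 - (1/22)*sqrt(3377): a pole of order 3; residue (560483/2314755440)*sqrt(3377).
At -7/12: a logarithmic branch point.
At -5/2 + (1/22)*sqrt(3377): a pole of order 3; residue -(560483/2314755440)*sqrt(3377).


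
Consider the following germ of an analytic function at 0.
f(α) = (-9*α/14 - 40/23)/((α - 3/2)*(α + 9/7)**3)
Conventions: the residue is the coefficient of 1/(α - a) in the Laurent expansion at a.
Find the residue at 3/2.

The residue is -170618/1364337.

At the order-1 pole 3/2 set g(α) = (α - (3/2))*f(α) = (-9*α/14 - 40/23)/(α + 9/7)**3.
Simple pole: residue = g(a) at a = 3/2, which is -170618/1364337.


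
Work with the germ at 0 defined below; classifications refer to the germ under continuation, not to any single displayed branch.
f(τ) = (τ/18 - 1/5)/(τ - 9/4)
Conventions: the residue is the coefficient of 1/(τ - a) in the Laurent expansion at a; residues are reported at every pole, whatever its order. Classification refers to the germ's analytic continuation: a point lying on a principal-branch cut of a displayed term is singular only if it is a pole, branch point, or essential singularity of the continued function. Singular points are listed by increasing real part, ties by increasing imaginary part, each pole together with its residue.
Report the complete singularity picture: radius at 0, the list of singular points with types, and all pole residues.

Radius of convergence at 0: 9/4.
At 9/4: a pole of order 1; residue -3/40.

Denominator factor (τ - 9/4): pole of order 1 at 9/4, modulus 9/4.
The radius of convergence is the smallest modulus among the singular points: 9/4.
At the order-1 pole 9/4 set g(τ) = (τ - (9/4))*f(τ) = τ/18 - 1/5.
Simple pole: residue = g(a) at a = 9/4, which is -3/40.


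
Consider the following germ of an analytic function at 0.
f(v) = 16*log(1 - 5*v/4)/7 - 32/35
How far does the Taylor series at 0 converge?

Branch term (16/7)*log(1 - v/(4/5)): its argument vanishes at v = 4/5, a logarithmic branch point, modulus 4/5.
The radius of convergence is the smallest modulus among the singular points: 4/5.

The radius of convergence is 4/5.


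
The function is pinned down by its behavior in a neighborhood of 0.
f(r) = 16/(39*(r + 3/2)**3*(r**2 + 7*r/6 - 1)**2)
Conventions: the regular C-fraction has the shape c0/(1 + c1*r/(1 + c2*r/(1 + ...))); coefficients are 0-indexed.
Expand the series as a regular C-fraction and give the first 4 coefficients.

The regular C-fraction coefficients are [128/1053, -1/3, -143/12, 6563/572].

Taylor coefficients (expand at 0): a_0 = 128/1053, a_1 = 128/3159, a_2 = 1568/3159, a_3 = 5120/9477.
c0 = a_0 = 128/1053. Peel one level at a time: if S = 1 + c*r/S' with S'(0) = 1, then c is the r-coefficient of S and S' = c*r/(S - 1).
S_1 = c0/f = 1 + (-1/3)*r + (-143/36)*r^2 + ...; c1 = -1/3.
S_2 = c1*r/(S_1 - 1) = 1 + (-143/12)*r + (6563/48)*r^2 + ...; c2 = -143/12.
S_3 = c2*r/(S_2 - 1) = 1 + (6563/572)*r + ...; c3 = 6563/572.


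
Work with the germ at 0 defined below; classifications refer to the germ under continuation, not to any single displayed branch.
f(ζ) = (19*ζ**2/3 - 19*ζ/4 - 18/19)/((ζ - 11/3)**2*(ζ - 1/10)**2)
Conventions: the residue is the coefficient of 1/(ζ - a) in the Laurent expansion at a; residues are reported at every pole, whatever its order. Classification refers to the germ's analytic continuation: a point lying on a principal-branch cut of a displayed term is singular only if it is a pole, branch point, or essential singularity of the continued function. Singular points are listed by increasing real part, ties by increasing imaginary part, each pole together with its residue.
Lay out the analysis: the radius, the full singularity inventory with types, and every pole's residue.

Denominator factor (ζ - 11/3)^2: pole of order 2 at 11/3, modulus 11/3.
Denominator factor (ζ - 1/10)^2: pole of order 2 at 1/10, modulus 1/10.
The radius of convergence is the smallest modulus among the singular points: 1/10.
At the order-2 pole 1/10 set g(ζ) = (ζ - (1/10))^2*f(ζ) = (19*ζ**2/3 - 19*ζ/4 - 18/19)/(ζ - 11/3)**2.
Order-2 pole: residue = g'(a); g'(1/10) = -7767825/23275817, so the residue is -7767825/23275817.
At the order-2 pole 11/3 set g(ζ) = (ζ - (11/3))^2*f(ζ) = (19*ζ**2/3 - 19*ζ/4 - 18/19)/(ζ - 1/10)**2.
Order-2 pole: residue = g'(a); g'(11/3) = 7767825/23275817, so the residue is 7767825/23275817.
List the singular points by increasing real part (a conjugate pair: the negative imaginary part first).

Radius of convergence at 0: 1/10.
At 1/10: a pole of order 2; residue -7767825/23275817.
At 11/3: a pole of order 2; residue 7767825/23275817.


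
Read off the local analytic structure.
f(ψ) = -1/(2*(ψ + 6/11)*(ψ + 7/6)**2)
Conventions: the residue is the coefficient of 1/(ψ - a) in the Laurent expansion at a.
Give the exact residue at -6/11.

At the order-1 pole -6/11 set g(ψ) = (ψ - (-6/11))*f(ψ) = -1/(2*(ψ + 7/6)**2).
Simple pole: residue = g(a) at a = -6/11, which is -2178/1681.

The residue is -2178/1681.


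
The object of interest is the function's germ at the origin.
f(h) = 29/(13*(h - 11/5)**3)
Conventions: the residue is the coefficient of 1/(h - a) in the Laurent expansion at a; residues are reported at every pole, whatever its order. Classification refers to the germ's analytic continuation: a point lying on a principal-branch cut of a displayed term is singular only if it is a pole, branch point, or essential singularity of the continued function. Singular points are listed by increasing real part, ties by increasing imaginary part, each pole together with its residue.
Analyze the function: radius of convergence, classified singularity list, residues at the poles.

Denominator factor (h - 11/5)^3: pole of order 3 at 11/5, modulus 11/5.
The radius of convergence is the smallest modulus among the singular points: 11/5.
At the order-3 pole 11/5 set g(h) = (h - (11/5))^3*f(h) = 29/13.
Order-3 pole: residue = g''(a)/2; g''(11/5) = 0, so the residue is 0.

Radius of convergence at 0: 11/5.
At 11/5: a pole of order 3; residue 0.


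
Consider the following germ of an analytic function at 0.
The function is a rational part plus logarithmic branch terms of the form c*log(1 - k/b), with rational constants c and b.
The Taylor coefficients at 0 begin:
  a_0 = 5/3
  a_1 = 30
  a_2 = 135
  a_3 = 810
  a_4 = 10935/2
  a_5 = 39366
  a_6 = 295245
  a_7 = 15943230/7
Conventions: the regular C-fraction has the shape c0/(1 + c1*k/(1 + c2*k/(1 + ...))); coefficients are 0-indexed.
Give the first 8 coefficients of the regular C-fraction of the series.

The regular C-fraction coefficients are [5/3, -18, 27/2, 1/2, -5, -27/25, -171/50, -405/266].

Taylor coefficients (read off): a_0 = 5/3, a_1 = 30, a_2 = 135, a_3 = 810, a_4 = 10935/2, a_5 = 39366, a_6 = 295245, a_7 = 15943230/7.
c0 = a_0 = 5/3. Peel one level at a time: if S = 1 + c*k/S' with S'(0) = 1, then c is the k-coefficient of S and S' = c*k/(S - 1).
S_1 = c0/f = 1 + (-18)*k + (243)*k^2 + ...; c1 = -18.
S_2 = c1*k/(S_1 - 1) = 1 + (27/2)*k + (-27/4)*k^2 + ...; c2 = 27/2.
S_3 = c2*k/(S_2 - 1) = 1 + (1/2)*k + (5/2)*k^2 + ...; c3 = 1/2.
S_4 = c3*k/(S_3 - 1) = 1 + (-5)*k + (-27/5)*k^2 + ...; c4 = -5.
S_5 = c4*k/(S_4 - 1) = 1 + (-27/25)*k + (-4617/1250)*k^2 + ...; c5 = -27/25.
S_6 = c5*k/(S_5 - 1) = 1 + (-171/50)*k + (-729/140)*k^2 + ...; c6 = -171/50.
S_7 = c6*k/(S_6 - 1) = 1 + (-405/266)*k + ...; c7 = -405/266.


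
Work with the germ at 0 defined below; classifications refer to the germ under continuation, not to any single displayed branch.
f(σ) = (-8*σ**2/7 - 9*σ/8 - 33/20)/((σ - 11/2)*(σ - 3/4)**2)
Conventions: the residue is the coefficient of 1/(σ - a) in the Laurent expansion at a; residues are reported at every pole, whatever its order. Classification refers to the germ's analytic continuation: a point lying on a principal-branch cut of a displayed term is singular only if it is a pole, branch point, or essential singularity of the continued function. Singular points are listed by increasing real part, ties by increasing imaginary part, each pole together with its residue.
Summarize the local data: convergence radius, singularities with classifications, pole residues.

Denominator factor (σ - 3/4)^2: pole of order 2 at 3/4, modulus 3/4.
Denominator factor (σ - 11/2): pole of order 1 at 11/2, modulus 11/2.
The radius of convergence is the smallest modulus among the singular points: 3/4.
At the order-2 pole 3/4 set g(σ) = (σ - (3/4))^2*f(σ) = (-8*σ**2/7 - 9*σ/8 - 33/20)/(σ - 11/2).
Order-2 pole: residue = g'(a); g'(3/4) = 9309/12635, so the residue is 9309/12635.
At the order-1 pole 11/2 set g(σ) = (σ - (11/2))*f(σ) = (-8*σ**2/7 - 9*σ/8 - 33/20)/(σ - 3/4)**2.
Simple pole: residue = g(a) at a = 11/2, which is -23749/12635.
List the singular points by increasing real part (a conjugate pair: the negative imaginary part first).

Radius of convergence at 0: 3/4.
At 3/4: a pole of order 2; residue 9309/12635.
At 11/2: a pole of order 1; residue -23749/12635.


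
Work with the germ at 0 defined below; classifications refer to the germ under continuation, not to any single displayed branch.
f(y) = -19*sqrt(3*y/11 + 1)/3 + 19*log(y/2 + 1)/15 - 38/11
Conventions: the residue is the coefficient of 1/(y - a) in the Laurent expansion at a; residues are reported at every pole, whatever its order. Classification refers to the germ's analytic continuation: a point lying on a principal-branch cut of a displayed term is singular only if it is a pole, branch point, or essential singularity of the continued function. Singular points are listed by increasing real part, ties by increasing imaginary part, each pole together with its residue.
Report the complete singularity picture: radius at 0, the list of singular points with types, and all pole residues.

Branch term (-19/3)*sqrt(1 - y/(-11/3)): its argument vanishes at y = -11/3, a square-root branch point, modulus 11/3.
Branch term (19/15)*log(1 - y/(-2)): its argument vanishes at y = -2, a logarithmic branch point, modulus 2.
The radius of convergence is the smallest modulus among the singular points: 2.
List the singular points by increasing real part (a conjugate pair: the negative imaginary part first).

Radius of convergence at 0: 2.
At -11/3: an algebraic (square-root) branch point.
At -2: a logarithmic branch point.


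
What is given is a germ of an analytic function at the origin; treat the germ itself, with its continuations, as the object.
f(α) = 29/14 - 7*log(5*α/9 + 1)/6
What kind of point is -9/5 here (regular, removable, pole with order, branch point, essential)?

The term (-7/6)*log(1 - α/(-9/5)) has argument 1 - -9/5/(-9/5) = 0 at -9/5: a logarithmic (infinitely-sheeted) branch point; the remaining terms are analytic or single-valued there.

The point is a logarithmic branch point.


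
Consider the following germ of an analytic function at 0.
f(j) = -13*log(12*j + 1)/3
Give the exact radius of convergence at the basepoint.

Branch term (-13/3)*log(1 - j/(-1/12)): its argument vanishes at j = -1/12, a logarithmic branch point, modulus 1/12.
The radius of convergence is the smallest modulus among the singular points: 1/12.

The radius of convergence is 1/12.


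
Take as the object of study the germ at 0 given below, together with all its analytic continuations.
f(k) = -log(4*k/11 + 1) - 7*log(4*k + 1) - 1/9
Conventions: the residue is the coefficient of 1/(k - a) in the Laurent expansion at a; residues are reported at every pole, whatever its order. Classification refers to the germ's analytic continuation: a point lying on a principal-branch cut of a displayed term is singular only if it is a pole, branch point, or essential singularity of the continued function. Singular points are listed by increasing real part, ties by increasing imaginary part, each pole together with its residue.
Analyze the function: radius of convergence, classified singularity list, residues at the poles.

Radius of convergence at 0: 1/4.
At -11/4: a logarithmic branch point.
At -1/4: a logarithmic branch point.

Branch term (-7)*log(1 - k/(-1/4)): its argument vanishes at k = -1/4, a logarithmic branch point, modulus 1/4.
Branch term (-1)*log(1 - k/(-11/4)): its argument vanishes at k = -11/4, a logarithmic branch point, modulus 11/4.
The radius of convergence is the smallest modulus among the singular points: 1/4.
List the singular points by increasing real part (a conjugate pair: the negative imaginary part first).


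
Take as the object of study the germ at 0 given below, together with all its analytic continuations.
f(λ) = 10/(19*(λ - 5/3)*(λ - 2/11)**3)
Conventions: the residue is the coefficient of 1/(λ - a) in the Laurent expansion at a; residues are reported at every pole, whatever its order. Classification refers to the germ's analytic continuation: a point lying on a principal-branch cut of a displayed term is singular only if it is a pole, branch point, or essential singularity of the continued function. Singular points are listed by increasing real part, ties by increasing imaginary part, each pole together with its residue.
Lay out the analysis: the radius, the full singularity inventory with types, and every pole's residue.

Denominator factor (λ - 2/11)^3: pole of order 3 at 2/11, modulus 2/11.
Denominator factor (λ - 5/3): pole of order 1 at 5/3, modulus 5/3.
The radius of convergence is the smallest modulus among the singular points: 2/11.
At the order-3 pole 2/11 set g(λ) = (λ - (2/11))^3*f(λ) = 10/(19*(λ - 5/3)).
Order-3 pole: residue = g''(a)/2; g''(2/11) = -718740/2235331, so the residue is -359370/2235331.
At the order-1 pole 5/3 set g(λ) = (λ - (5/3))*f(λ) = 10/(19*(λ - 2/11)**3).
Simple pole: residue = g(a) at a = 5/3, which is 359370/2235331.
List the singular points by increasing real part (a conjugate pair: the negative imaginary part first).

Radius of convergence at 0: 2/11.
At 2/11: a pole of order 3; residue -359370/2235331.
At 5/3: a pole of order 1; residue 359370/2235331.


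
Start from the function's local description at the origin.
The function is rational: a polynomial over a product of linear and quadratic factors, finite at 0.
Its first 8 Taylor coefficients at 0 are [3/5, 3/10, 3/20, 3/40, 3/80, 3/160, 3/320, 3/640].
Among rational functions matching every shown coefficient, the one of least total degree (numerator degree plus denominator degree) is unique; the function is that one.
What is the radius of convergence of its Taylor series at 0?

The radius of convergence is 2.

No rational of total degree below 1 reproduces all 8 coefficients; solving the [0/1] Pade equations on them gives f(θ) = -6/(5*(θ - 2)), whose expansion matches every shown term.
Denominator factor (θ - 2): pole of order 1 at 2, modulus 2.
The radius of convergence is the smallest modulus among the singular points: 2.


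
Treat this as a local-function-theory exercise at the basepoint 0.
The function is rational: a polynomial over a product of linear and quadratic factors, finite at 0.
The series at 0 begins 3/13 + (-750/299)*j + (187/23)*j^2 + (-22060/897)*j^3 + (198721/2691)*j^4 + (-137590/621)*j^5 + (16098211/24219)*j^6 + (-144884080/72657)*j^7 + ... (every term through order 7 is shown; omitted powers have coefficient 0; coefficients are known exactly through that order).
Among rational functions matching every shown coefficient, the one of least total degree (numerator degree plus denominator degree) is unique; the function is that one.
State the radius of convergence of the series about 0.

The radius of convergence is 1/3.

No rational of total degree below 3 reproduces all 8 coefficients; solving the [1/2] Pade equations on them gives f(j) = (3/13 - 40*j/23)/((j + 1/3)*(j + 3)), whose expansion matches every shown term.
Denominator factor (j + 3): pole of order 1 at -3, modulus 3.
Denominator factor (j + 1/3): pole of order 1 at -1/3, modulus 1/3.
The radius of convergence is the smallest modulus among the singular points: 1/3.


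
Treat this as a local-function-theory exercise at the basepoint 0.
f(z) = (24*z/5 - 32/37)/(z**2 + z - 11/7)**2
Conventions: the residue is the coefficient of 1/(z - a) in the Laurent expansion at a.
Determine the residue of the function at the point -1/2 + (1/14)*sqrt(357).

The factor z**2 + z - 11/7 splits as (z - a)(z - a') with a = -1/2 + (1/14)*sqrt(357), a' = -1/2 - (1/14)*sqrt(357). At the order-2 pole a set g(z) = (z - a)^2*f(z) = [24*z/5 - 32/37] / (z - a')^2.
Order-2 pole: residue = g'(a); g'(-1/2 + (1/14)*sqrt(357)) = (8456/481185)*sqrt(357), so the residue is (8456/481185)*sqrt(357).

The residue is (8456/481185)*sqrt(357).


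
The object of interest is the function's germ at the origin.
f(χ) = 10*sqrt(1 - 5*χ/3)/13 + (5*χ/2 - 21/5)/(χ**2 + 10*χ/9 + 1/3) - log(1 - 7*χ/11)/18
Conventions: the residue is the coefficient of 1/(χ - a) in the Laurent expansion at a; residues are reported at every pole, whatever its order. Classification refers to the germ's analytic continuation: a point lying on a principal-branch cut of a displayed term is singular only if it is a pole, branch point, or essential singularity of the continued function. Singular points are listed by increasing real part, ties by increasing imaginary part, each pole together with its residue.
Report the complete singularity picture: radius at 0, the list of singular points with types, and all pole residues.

Radius of convergence at 0: (1/3)*sqrt(3).
At (-5/9) - ((1/9)*sqrt(2))*i: a pole of order 1; residue (5/4) - ((503/40)*sqrt(2))*i.
At (-5/9) + ((1/9)*sqrt(2))*i: a pole of order 1; residue (5/4) + ((503/40)*sqrt(2))*i.
At 3/5: an algebraic (square-root) branch point.
At 11/7: a logarithmic branch point.

Denominator factor (χ**2 + 10*χ/9 + 1/3): discriminant -8/81, complex-conjugate roots (-5/9) + ((1/9)*sqrt(2))*i and (-5/9) - ((1/9)*sqrt(2))*i; poles of order 1, moduli (1/3)*sqrt(3) and (1/3)*sqrt(3).
Branch term (-1/18)*log(1 - χ/(11/7)): its argument vanishes at χ = 11/7, a logarithmic branch point, modulus 11/7.
Branch term (10/13)*sqrt(1 - χ/(3/5)): its argument vanishes at χ = 3/5, a square-root branch point, modulus 3/5.
The radius of convergence is the smallest modulus among the singular points: (1/3)*sqrt(3).
The branch terms are analytic at (-5/9) - ((1/9)*sqrt(2))*i and contribute nothing to the residue; only the rational part matters.
The factor χ**2 + 10*χ/9 + 1/3 splits as (χ - a)(χ - a') with a = (-5/9) - ((1/9)*sqrt(2))*i, a' = (-5/9) + ((1/9)*sqrt(2))*i. At the order-1 pole a set g(χ) = (χ - a)*(rational part) = [5*χ/2 - 21/5] / (χ - a').
Simple pole: residue = g(a) at a = (-5/9) - ((1/9)*sqrt(2))*i, which is (5/4) - ((503/40)*sqrt(2))*i.
The branch terms are analytic at (-5/9) + ((1/9)*sqrt(2))*i and contribute nothing to the residue; only the rational part matters.
The factor χ**2 + 10*χ/9 + 1/3 splits as (χ - a)(χ - a') with a = (-5/9) + ((1/9)*sqrt(2))*i, a' = (-5/9) - ((1/9)*sqrt(2))*i. At the order-1 pole a set g(χ) = (χ - a)*(rational part) = [5*χ/2 - 21/5] / (χ - a').
Simple pole: residue = g(a) at a = (-5/9) + ((1/9)*sqrt(2))*i, which is (5/4) + ((503/40)*sqrt(2))*i.
List the singular points by increasing real part (a conjugate pair: the negative imaginary part first).
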